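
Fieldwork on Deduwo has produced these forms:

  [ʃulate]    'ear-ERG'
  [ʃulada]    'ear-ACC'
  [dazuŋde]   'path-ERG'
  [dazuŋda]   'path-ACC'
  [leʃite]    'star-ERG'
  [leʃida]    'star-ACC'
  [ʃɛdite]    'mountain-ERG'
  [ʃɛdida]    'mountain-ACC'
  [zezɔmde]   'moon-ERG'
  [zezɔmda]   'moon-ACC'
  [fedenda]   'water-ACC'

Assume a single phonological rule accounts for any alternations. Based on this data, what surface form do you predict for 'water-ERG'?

The ERG suffix surfaces as [-de] and [-te], depending on the final segment of the stem.
By contrast the ACC suffix keeps its initial [d] throughout — that segment must be underlying.
So the underlying form is /-te/, and voiceless stops become voiced after a nasal.
After 'water', which ends in a nasal, the suffix surfaces as [-de], giving [fedende].

[fedende]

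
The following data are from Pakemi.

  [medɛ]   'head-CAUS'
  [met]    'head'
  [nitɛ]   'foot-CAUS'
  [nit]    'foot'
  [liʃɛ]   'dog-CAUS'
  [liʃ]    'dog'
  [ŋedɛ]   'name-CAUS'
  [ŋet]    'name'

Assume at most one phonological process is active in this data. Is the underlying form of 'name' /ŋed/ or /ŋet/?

/ŋed/

'name' shows [d] ~ [t] at the end of the stem ([ŋedɛ] vs [ŋet]).
Compare 'foot', with invariant [t] in [nitɛ] and [nit]: an analysis with underlying /t/ and a rule producing [d] before the CAUS suffix would wrongly predict alternation here too.
The underlying segment must be /d/; voiced obstruents become voiceless word-finally, yielding [t] there.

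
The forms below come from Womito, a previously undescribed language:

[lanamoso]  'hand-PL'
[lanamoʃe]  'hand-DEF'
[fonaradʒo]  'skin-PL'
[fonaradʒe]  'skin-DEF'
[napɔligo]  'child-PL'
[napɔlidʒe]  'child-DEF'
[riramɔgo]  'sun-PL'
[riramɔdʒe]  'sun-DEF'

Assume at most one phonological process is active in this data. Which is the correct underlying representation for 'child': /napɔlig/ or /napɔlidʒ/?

/napɔlig/

In [napɔligo] and [napɔlidʒe] the final segment of 'child' alternates: [g] ~ [dʒ].
If /dʒ/ were underlying and a rule turned it into [g] before the PL suffix, 'skin' would also alternate; but it has [dʒ] in both [fonaradʒo] and [fonaradʒe].
So /g/ is underlying, and a rule of palatalization before a front vowel — /g/ and /s/ become palato-alveolar [dʒ] and [ʃ] before a front vowel — gives [dʒ].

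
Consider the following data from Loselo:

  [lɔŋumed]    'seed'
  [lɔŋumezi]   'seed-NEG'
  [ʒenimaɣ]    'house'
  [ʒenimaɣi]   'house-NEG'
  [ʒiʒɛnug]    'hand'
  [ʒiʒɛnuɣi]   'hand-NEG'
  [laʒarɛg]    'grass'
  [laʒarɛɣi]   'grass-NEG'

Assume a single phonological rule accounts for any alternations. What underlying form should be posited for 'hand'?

In [ʒiʒɛnug] and [ʒiʒɛnuɣi] the final segment of 'hand' alternates: [g] ~ [ɣ].
The stem 'house' ([ʒenimaɣ], [ʒenimaɣi]) shows [ɣ] unchanged in both environments, so [ɣ] cannot be basic with [g] derived in isolation.
The alternation reflects intervocalic spirantization: voiced stops become fricatives between vowels. /g/ is underlying.

/ʒiʒɛnug/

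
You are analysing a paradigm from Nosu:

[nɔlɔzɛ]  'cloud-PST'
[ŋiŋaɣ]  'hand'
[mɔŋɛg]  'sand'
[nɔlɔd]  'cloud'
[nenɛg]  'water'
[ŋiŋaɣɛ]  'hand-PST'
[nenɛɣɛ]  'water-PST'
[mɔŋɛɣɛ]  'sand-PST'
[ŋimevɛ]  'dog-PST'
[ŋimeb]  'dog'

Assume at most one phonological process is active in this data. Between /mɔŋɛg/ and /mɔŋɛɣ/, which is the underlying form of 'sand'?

/mɔŋɛg/

'sand' shows [ɣ] ~ [g] at the end of the stem ([mɔŋɛɣɛ] vs [mɔŋɛg]).
But 'hand' keeps [ɣ] in both environments ([ŋiŋaɣɛ], [ŋiŋaɣ]), so there is no rule changing /ɣ/ to [g] in isolation.
The alternation reflects intervocalic spirantization: voiced stops become fricatives between vowels. /g/ is underlying.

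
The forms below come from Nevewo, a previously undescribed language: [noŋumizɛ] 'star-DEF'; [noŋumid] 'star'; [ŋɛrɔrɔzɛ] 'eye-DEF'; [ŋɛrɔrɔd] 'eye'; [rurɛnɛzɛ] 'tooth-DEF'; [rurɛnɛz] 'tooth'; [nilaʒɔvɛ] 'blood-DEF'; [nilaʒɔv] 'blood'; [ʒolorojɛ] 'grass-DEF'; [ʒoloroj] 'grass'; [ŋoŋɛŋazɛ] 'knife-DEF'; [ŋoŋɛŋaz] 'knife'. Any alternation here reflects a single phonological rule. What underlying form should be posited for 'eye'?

/ŋɛrɔrɔd/

The stem for 'eye' ends in [z] in [ŋɛrɔrɔzɛ] but [d] in [ŋɛrɔrɔd].
Compare 'knife', with invariant [z] in [ŋoŋɛŋazɛ] and [ŋoŋɛŋaz]: an analysis with underlying /z/ and a rule producing [d] in isolation would wrongly predict alternation here too.
The alternation reflects intervocalic spirantization: voiced stops become fricatives between vowels. /d/ is underlying.
Hence 'eye' is /ŋɛrɔrɔd/ underlyingly.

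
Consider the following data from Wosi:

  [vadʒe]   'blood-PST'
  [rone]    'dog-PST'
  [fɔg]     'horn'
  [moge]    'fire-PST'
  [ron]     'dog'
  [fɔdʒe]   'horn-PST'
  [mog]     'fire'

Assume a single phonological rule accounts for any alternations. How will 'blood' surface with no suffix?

'horn' shows [g] ~ [dʒ] at the end of the stem ([fɔg] vs [fɔdʒe]).
The stem 'fire' ([mog], [moge]) shows [g] unchanged in both environments, so [g] cannot be basic with [dʒ] derived before the PST suffix.
The alternation reflects depalatalization: palato-alveolar /dʒ/ becomes [g] when no front vowel follows. /dʒ/ is underlying.
From [vadʒe] the stem 'blood' is /vadʒ/; when no front vowel follows this yields [vag].

[vag]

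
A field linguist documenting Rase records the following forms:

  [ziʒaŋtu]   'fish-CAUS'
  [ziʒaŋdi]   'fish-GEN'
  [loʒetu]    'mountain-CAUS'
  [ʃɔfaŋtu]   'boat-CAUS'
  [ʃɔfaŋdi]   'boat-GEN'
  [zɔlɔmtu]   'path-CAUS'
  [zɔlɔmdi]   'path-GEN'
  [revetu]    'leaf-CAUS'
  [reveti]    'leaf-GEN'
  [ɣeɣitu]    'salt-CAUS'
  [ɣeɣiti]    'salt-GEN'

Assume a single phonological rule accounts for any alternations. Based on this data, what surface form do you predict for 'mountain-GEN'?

The GEN morpheme has two allomorphs, [-di] and [-ti].
By contrast the CAUS suffix keeps its initial [t] throughout — that segment must be underlying.
The GEN suffix is therefore /-di/ underlyingly, with post-vocalic devoicing: voiced stops become voiceless after a vowel.
After 'mountain', which ends in a vowel, the suffix surfaces as [-ti], giving [loʒeti].

[loʒeti]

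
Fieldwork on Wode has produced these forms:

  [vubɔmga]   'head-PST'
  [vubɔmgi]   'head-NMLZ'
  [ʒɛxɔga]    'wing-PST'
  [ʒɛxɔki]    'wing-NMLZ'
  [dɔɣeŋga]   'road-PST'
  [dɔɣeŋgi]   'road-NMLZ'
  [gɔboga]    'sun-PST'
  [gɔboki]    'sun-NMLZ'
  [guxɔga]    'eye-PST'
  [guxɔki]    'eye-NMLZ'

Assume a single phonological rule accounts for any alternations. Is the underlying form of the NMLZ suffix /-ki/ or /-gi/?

/-ki/

The NMLZ morpheme has two allomorphs, [-gi] and [-ki].
By contrast the PST suffix keeps its initial [g] throughout — that segment must be underlying.
So the underlying form is /-ki/, and voiceless stops become voiced after a nasal.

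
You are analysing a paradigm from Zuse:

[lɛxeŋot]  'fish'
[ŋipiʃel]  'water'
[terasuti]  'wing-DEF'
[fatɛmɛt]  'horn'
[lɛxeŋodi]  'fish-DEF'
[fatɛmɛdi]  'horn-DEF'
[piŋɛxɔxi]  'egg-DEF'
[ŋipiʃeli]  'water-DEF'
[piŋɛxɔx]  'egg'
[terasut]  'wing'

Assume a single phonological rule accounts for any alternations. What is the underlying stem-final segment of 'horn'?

/d/

The root 'horn' surfaces as [fatɛmɛt] and [fatɛmɛdi], with a stem-final [t] ~ [d] alternation.
But 'wing' keeps [t] in both environments ([terasut], [terasuti]), so there is no rule changing /t/ to [d] before the DEF suffix.
So /d/ is underlying, and a rule of word-final obstruent devoicing — voiced obstruents become voiceless word-finally — gives [t].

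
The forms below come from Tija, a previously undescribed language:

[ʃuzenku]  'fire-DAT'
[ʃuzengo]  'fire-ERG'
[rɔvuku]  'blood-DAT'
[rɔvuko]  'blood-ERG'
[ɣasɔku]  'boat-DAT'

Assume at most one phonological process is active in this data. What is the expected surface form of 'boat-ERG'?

[ɣasɔko]

The ERG suffix surfaces as [-go] and [-ko], depending on the final segment of the stem.
The DAT suffix, which begins with [k], is invariant after every stem; so [k] is not altered by any rule here.
So the underlying form is /-go/, and voiced stops become voiceless after a vowel.
After 'boat', which ends in a vowel, the suffix surfaces as [-ko], giving [ɣasɔko].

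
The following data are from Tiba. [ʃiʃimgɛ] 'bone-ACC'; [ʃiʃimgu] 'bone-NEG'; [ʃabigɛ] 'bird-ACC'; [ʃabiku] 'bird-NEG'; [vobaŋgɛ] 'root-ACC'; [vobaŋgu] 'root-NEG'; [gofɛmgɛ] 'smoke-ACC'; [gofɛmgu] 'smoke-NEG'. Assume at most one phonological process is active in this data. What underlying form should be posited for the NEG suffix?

The NEG morpheme has two allomorphs, [-gu] and [-ku].
By contrast the ACC suffix keeps its initial [g] throughout — that segment must be underlying.
The NEG suffix is therefore /-ku/ underlyingly, with post-nasal voicing: voiceless stops become voiced after a nasal.

/-ku/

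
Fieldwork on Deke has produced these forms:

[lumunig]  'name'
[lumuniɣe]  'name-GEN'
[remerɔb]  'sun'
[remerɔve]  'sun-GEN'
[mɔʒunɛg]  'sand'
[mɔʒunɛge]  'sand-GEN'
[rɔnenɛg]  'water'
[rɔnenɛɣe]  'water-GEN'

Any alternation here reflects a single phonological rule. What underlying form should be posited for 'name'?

/lumuniɣ/

In [lumunig] and [lumuniɣe] the final segment of 'name' alternates: [g] ~ [ɣ].
Compare 'sand', with invariant [g] in [mɔʒunɛg] and [mɔʒunɛge]: an analysis with underlying /g/ and a rule producing [ɣ] before the GEN suffix would wrongly predict alternation here too.
Therefore /ɣ/ is basic and [g] is derived by word-final hardening (voiced fricatives become stops word-finally).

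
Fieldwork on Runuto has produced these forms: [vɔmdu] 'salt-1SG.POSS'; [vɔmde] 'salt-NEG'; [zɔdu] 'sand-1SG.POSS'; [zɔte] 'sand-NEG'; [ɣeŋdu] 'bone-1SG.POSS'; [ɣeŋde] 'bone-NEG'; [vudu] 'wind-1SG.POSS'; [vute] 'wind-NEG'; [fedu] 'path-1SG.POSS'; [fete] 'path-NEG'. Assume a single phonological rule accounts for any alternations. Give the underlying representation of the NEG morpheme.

The NEG suffix surfaces as [-de] and [-te], depending on the final segment of the stem.
By contrast the 1SG.POSS suffix keeps its initial [d] throughout — that segment must be underlying.
The NEG suffix is therefore /-te/ underlyingly, with post-nasal voicing: voiceless stops become voiced after a nasal.

/-te/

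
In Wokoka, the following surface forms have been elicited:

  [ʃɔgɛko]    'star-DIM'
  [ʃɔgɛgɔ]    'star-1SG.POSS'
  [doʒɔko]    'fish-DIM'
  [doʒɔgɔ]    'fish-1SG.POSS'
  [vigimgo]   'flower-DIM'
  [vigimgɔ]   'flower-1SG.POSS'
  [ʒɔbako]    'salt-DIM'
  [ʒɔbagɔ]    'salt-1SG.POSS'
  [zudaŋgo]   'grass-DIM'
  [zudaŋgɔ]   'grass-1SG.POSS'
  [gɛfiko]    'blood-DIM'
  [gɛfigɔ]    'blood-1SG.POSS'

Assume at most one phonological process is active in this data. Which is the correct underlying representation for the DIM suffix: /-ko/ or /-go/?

The DIM morpheme has two allomorphs, [-go] and [-ko].
By contrast the 1SG.POSS suffix keeps its initial [g] throughout — that segment must be underlying.
So the underlying form is /-ko/, and voiceless stops become voiced after a nasal.

/-ko/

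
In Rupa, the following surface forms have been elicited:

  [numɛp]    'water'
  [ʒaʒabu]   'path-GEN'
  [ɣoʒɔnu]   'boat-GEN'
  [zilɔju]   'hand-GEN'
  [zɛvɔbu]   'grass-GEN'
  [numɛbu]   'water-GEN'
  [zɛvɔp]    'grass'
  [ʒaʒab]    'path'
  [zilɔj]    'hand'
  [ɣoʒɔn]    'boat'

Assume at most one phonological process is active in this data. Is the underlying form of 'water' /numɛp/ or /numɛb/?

The stem for 'water' ends in [p] in [numɛp] but [b] in [numɛbu].
But 'path' keeps [b] in both environments ([ʒaʒab], [ʒaʒabu]), so there is no rule changing /b/ to [p] in isolation.
Therefore /p/ is basic and [b] is derived by intervocalic voicing (voiceless stops become voiced between vowels).

/numɛp/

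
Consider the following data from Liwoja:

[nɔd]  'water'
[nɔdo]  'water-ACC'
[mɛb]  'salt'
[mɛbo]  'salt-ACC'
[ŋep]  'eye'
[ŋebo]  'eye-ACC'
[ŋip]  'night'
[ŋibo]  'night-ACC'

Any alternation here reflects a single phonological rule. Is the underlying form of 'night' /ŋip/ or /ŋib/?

/ŋip/

The stem for 'night' ends in [p] in [ŋip] but [b] in [ŋibo].
The stem 'salt' ([mɛb], [mɛbo]) shows [b] unchanged in both environments, so [b] cannot be basic with [p] derived in isolation.
The alternation reflects intervocalic voicing: voiceless stops become voiced between vowels. /p/ is underlying.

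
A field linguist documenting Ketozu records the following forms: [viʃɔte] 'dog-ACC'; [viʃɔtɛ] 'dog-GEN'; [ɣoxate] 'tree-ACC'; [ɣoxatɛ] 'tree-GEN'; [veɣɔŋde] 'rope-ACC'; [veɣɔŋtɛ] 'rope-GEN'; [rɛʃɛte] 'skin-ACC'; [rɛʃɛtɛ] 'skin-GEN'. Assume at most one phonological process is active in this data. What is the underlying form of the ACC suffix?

The ACC suffix surfaces as [-de] and [-te], depending on the final segment of the stem.
By contrast the GEN suffix keeps its initial [t] throughout — that segment must be underlying.
So the underlying form is /-de/, and voiced stops become voiceless after a vowel.

/-de/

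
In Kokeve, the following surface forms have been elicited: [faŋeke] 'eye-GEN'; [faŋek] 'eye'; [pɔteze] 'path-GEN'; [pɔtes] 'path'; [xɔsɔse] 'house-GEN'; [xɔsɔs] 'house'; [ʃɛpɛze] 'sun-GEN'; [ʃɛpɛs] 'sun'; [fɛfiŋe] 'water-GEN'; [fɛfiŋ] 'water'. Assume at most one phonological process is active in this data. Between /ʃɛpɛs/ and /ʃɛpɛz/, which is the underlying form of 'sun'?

/ʃɛpɛz/

'sun' shows [z] ~ [s] at the end of the stem ([ʃɛpɛze] vs [ʃɛpɛs]).
But 'house' keeps [s] in both environments ([xɔsɔse], [xɔsɔs]), so there is no rule changing /s/ to [z] before the GEN suffix.
So /z/ is underlying, and a rule of word-final obstruent devoicing — voiced obstruents become voiceless word-finally — gives [s].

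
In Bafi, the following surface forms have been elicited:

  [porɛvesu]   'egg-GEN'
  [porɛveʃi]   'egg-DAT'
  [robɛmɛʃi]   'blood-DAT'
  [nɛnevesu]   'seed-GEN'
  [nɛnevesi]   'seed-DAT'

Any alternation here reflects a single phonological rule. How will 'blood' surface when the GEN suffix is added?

[robɛmɛsu]

'egg' shows [s] ~ [ʃ] at the end of the stem ([porɛvesu] vs [porɛveʃi]).
But 'seed' keeps [s] in both environments ([nɛnevesu], [nɛnevesi]), so there is no rule changing /s/ to [ʃ] before the DAT suffix.
Therefore /ʃ/ is basic and [s] is derived by depalatalization (palato-alveolar /ʃ/ becomes [s] when no front vowel follows).
The one attested form of 'blood', [robɛmɛʃi], shows underlying /robɛmɛʃ/. Applying the same rule when no front vowel follows gives [robɛmɛsu].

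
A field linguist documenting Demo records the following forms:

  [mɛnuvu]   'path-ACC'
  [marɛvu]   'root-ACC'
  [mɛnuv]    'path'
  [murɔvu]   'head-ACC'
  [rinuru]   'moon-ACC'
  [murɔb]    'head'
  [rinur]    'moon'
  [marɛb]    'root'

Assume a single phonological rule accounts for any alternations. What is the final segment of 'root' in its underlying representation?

/b/

'root' shows [b] ~ [v] at the end of the stem ([marɛb] vs [marɛvu]).
If /v/ were underlying and a rule turned it into [b] in isolation, 'path' would also alternate; but it has [v] in both [mɛnuv] and [mɛnuvu].
Therefore /b/ is basic and [v] is derived by intervocalic spirantization (voiced stops become fricatives between vowels).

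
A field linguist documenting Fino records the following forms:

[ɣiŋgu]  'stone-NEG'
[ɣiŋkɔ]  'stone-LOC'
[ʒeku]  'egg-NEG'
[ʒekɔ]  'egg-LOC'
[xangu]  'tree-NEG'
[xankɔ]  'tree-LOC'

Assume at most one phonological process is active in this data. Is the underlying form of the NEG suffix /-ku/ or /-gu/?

The NEG morpheme has two allomorphs, [-gu] and [-ku].
The LOC suffix, which begins with [k], is invariant after every stem; so [k] is not altered by any rule here.
So the underlying form is /-gu/, and voiced stops become voiceless after a vowel.

/-gu/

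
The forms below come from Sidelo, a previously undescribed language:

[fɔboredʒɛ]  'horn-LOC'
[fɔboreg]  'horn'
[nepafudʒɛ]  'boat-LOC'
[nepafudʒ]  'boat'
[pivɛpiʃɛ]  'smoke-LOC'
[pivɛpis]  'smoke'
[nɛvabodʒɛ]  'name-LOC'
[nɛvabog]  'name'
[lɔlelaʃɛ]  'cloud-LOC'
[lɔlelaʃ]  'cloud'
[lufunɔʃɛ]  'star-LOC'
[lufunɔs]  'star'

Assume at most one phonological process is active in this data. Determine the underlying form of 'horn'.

/fɔboreg/

'horn' shows [dʒ] ~ [g] at the end of the stem ([fɔboredʒɛ] vs [fɔboreg]).
The stem 'boat' ([nepafudʒɛ], [nepafudʒ]) shows [dʒ] unchanged in both environments, so [dʒ] cannot be basic with [g] derived in isolation.
So /g/ is underlying, and a rule of palatalization before a front vowel — /g/ and /s/ become palato-alveolar [dʒ] and [ʃ] before a front vowel — gives [dʒ].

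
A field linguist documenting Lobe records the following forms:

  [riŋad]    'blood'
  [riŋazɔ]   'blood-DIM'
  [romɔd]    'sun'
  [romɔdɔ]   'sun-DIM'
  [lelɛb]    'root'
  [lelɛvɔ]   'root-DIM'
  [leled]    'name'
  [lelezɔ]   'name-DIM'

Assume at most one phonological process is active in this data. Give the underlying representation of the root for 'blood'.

/riŋaz/

The stem for 'blood' ends in [d] in [riŋad] but [z] in [riŋazɔ].
The stem 'sun' ([romɔd], [romɔdɔ]) shows [d] unchanged in both environments, so [d] cannot be basic with [z] derived before the DIM suffix.
The alternation reflects word-final hardening: voiced fricatives become stops word-finally. /z/ is underlying.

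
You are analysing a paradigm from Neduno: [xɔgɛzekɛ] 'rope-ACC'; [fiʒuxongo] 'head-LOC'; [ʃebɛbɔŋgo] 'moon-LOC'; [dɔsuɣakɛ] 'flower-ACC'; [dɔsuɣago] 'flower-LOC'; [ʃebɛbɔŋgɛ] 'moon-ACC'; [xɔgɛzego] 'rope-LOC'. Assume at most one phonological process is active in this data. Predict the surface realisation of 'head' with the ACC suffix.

[fiʒuxongɛ]

The ACC suffix surfaces as [-gɛ] and [-kɛ], depending on the final segment of the stem.
By contrast the LOC suffix keeps its initial [g] throughout — that segment must be underlying.
So the underlying form is /-kɛ/, and voiceless stops become voiced after a nasal.
After 'head', which ends in a nasal, the suffix surfaces as [-gɛ], giving [fiʒuxongɛ].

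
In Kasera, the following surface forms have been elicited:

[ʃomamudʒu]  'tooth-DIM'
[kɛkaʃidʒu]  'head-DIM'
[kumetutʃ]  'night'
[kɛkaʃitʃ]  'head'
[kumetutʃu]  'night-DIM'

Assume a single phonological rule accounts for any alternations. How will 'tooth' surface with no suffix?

'head' shows [tʃ] ~ [dʒ] at the end of the stem ([kɛkaʃitʃ] vs [kɛkaʃidʒu]).
If /tʃ/ were underlying and a rule turned it into [dʒ] before the DIM suffix, 'night' would also alternate; but it has [tʃ] in both [kumetutʃ] and [kumetutʃu].
Therefore /dʒ/ is basic and [tʃ] is derived by word-final obstruent devoicing (voiced obstruents become voiceless word-finally).
From [ʃomamudʒu] the stem 'tooth' is /ʃomamudʒ/; word-finally this yields [ʃomamutʃ].

[ʃomamutʃ]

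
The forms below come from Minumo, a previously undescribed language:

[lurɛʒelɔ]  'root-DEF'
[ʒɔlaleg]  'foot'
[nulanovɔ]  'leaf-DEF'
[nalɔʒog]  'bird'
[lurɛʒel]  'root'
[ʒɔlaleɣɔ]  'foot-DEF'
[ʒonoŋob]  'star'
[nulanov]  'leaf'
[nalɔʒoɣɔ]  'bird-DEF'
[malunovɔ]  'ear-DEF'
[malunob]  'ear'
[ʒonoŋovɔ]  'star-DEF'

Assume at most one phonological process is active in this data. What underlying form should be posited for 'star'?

/ʒonoŋob/

In [ʒonoŋovɔ] and [ʒonoŋob] the final segment of 'star' alternates: [v] ~ [b].
The stem 'leaf' ([nulanovɔ], [nulanov]) shows [v] unchanged in both environments, so [v] cannot be basic with [b] derived in isolation.
So /b/ is underlying, and a rule of intervocalic spirantization — voiced stops become fricatives between vowels — gives [v].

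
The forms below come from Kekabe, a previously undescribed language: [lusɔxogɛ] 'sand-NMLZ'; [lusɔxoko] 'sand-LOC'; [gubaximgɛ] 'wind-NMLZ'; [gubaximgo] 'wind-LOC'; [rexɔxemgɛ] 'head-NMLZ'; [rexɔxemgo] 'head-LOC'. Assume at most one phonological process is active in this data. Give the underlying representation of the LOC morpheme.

/-ko/

The LOC suffix surfaces as [-go] and [-ko], depending on the final segment of the stem.
The NMLZ suffix, which begins with [g], is invariant after every stem; so [g] is not altered by any rule here.
So the underlying form is /-ko/, and voiceless stops become voiced after a nasal.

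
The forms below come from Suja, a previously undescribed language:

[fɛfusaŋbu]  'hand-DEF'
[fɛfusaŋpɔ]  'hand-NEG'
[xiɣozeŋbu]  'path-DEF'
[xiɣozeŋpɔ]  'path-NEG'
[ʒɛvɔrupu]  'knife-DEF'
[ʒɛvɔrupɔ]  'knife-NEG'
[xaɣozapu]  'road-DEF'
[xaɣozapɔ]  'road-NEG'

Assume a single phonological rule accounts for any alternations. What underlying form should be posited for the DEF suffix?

The DEF morpheme has two allomorphs, [-bu] and [-pu].
By contrast the NEG suffix keeps its initial [p] throughout — that segment must be underlying.
So the underlying form is /-bu/, and voiced stops become voiceless after a vowel.

/-bu/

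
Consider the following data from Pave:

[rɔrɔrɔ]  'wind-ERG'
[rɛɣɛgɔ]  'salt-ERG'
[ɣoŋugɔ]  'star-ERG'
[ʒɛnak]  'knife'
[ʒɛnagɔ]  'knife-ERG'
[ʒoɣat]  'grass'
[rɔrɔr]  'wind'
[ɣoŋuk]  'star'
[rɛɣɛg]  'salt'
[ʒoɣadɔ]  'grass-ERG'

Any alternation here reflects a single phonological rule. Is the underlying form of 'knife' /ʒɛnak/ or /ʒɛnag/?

In [ʒɛnak] and [ʒɛnagɔ] the final segment of 'knife' alternates: [k] ~ [g].
Compare 'salt', with invariant [g] in [rɛɣɛg] and [rɛɣɛgɔ]: an analysis with underlying /g/ and a rule producing [k] in isolation would wrongly predict alternation here too.
The alternation reflects intervocalic voicing: voiceless stops become voiced between vowels. /k/ is underlying.

/ʒɛnak/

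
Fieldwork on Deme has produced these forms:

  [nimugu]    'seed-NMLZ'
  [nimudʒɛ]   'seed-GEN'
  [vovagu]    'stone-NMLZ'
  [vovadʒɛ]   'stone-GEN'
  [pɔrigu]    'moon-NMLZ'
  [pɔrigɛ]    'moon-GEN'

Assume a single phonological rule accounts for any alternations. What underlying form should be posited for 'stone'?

/vovadʒ/

'stone' shows [g] ~ [dʒ] at the end of the stem ([vovagu] vs [vovadʒɛ]).
The stem 'moon' ([pɔrigu], [pɔrigɛ]) shows [g] unchanged in both environments, so [g] cannot be basic with [dʒ] derived before the GEN suffix.
So /dʒ/ is underlying, and a rule of depalatalization — palato-alveolar /dʒ/ becomes [g] when no front vowel follows — gives [g].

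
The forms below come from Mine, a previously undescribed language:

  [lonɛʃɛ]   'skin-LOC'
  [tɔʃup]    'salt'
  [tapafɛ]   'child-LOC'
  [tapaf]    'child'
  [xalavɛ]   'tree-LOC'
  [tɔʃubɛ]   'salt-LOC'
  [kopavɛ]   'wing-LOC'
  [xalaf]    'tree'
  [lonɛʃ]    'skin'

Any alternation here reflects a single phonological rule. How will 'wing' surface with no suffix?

The stem for 'tree' ends in [v] in [xalavɛ] but [f] in [xalaf].
Compare 'child', with invariant [f] in [tapafɛ] and [tapaf]: an analysis with underlying /f/ and a rule producing [v] before the LOC suffix would wrongly predict alternation here too.
The underlying segment must be /v/; voiced obstruents become voiceless word-finally, yielding [f] there.
From [kopavɛ] the stem 'wing' is /kopav/; word-finally this yields [kopaf].

[kopaf]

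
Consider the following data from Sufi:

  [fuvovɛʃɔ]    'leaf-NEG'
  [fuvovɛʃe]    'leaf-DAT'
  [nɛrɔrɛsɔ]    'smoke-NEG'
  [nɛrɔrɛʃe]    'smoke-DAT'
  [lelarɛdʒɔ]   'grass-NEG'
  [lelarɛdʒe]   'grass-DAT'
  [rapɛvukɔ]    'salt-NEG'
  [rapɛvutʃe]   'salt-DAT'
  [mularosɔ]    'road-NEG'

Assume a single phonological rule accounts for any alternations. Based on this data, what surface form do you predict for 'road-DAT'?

In [nɛrɔrɛsɔ] and [nɛrɔrɛʃe] the final segment of 'smoke' alternates: [s] ~ [ʃ].
The stem 'leaf' ([fuvovɛʃɔ], [fuvovɛʃe]) shows [ʃ] unchanged in both environments, so [ʃ] cannot be basic with [s] derived before the NEG suffix.
The underlying segment must be /s/; /k/ and /s/ become palato-alveolar [tʃ] and [ʃ] before a front vowel, yielding [ʃ] there.
From [mularosɔ] the stem 'road' is /mularos/; before a front vowel this yields [mularoʃe].

[mularoʃe]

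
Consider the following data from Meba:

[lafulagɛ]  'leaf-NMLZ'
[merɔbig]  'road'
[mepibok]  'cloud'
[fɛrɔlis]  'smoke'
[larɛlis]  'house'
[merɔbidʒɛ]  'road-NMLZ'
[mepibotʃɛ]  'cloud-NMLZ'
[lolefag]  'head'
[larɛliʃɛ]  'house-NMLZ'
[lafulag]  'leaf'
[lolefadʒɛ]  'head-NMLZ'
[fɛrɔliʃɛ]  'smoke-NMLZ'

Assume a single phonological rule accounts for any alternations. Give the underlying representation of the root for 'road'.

/merɔbidʒ/

The root 'road' surfaces as [merɔbidʒɛ] and [merɔbig], with a stem-final [dʒ] ~ [g] alternation.
But 'leaf' keeps [g] in both environments ([lafulagɛ], [lafulag]), so there is no rule changing /g/ to [dʒ] before the NMLZ suffix.
The underlying segment must be /dʒ/; palato-alveolar /tʃ/, /dʒ/ and /ʃ/ become [k], [g] and [s] when no front vowel follows, yielding [g] there.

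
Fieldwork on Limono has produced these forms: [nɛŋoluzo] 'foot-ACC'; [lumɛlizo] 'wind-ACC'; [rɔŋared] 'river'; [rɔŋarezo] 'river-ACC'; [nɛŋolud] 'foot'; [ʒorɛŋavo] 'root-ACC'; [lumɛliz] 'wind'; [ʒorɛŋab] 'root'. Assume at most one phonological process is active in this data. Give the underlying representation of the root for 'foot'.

/nɛŋolud/

'foot' shows [z] ~ [d] at the end of the stem ([nɛŋoluzo] vs [nɛŋolud]).
Compare 'wind', with invariant [z] in [lumɛlizo] and [lumɛliz]: an analysis with underlying /z/ and a rule producing [d] in isolation would wrongly predict alternation here too.
So /d/ is underlying, and a rule of intervocalic spirantization — voiced stops become fricatives between vowels — gives [z].
The underlying form of 'foot' is therefore /nɛŋolud/.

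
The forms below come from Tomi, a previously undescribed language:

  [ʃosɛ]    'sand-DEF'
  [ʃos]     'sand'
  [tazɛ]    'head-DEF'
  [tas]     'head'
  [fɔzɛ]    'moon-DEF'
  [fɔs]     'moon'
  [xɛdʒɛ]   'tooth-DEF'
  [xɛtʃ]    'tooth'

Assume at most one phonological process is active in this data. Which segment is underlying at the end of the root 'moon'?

The stem for 'moon' ends in [z] in [fɔzɛ] but [s] in [fɔs].
If /s/ were underlying and a rule turned it into [z] before the DEF suffix, 'sand' would also alternate; but it has [s] in both [ʃosɛ] and [ʃos].
Therefore /z/ is basic and [s] is derived by word-final obstruent devoicing (voiced obstruents become voiceless word-finally).

/z/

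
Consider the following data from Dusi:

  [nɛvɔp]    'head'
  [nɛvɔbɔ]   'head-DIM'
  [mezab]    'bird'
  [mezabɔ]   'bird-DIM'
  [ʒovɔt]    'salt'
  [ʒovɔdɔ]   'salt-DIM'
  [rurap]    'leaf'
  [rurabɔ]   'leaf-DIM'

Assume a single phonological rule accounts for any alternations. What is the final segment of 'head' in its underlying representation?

/p/

'head' shows [p] ~ [b] at the end of the stem ([nɛvɔp] vs [nɛvɔbɔ]).
The stem 'bird' ([mezab], [mezabɔ]) shows [b] unchanged in both environments, so [b] cannot be basic with [p] derived in isolation.
Therefore /p/ is basic and [b] is derived by intervocalic voicing (voiceless stops become voiced between vowels).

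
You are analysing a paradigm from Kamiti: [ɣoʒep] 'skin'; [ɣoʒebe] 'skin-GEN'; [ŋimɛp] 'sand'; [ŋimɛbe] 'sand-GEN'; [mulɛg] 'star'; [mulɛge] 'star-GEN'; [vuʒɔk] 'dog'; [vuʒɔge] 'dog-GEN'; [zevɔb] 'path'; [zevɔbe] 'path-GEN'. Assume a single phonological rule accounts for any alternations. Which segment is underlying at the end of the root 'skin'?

/p/

In [ɣoʒep] and [ɣoʒebe] the final segment of 'skin' alternates: [p] ~ [b].
Compare 'path', with invariant [b] in [zevɔb] and [zevɔbe]: an analysis with underlying /b/ and a rule producing [p] in isolation would wrongly predict alternation here too.
The underlying segment must be /p/; voiceless stops become voiced between vowels, yielding [b] there.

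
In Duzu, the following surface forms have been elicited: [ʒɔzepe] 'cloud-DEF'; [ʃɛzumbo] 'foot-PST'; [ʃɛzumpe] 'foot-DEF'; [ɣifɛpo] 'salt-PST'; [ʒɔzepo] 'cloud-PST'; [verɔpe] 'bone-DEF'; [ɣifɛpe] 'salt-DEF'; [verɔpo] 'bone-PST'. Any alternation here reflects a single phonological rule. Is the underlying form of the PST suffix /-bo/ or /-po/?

The PST morpheme has two allomorphs, [-bo] and [-po].
By contrast the DEF suffix keeps its initial [p] throughout — that segment must be underlying.
The PST suffix is therefore /-bo/ underlyingly, with post-vocalic devoicing: voiced stops become voiceless after a vowel.

/-bo/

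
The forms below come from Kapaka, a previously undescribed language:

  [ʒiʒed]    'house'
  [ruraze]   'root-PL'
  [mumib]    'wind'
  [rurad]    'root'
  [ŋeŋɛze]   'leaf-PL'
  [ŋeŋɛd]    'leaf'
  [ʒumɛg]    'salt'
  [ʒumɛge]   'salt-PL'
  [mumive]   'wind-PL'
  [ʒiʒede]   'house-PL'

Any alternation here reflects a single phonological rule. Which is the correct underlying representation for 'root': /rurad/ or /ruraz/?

The stem for 'root' ends in [d] in [rurad] but [z] in [ruraze].
Compare 'house', with invariant [d] in [ʒiʒed] and [ʒiʒede]: an analysis with underlying /d/ and a rule producing [z] before the PL suffix would wrongly predict alternation here too.
So /z/ is underlying, and a rule of word-final hardening — voiced fricatives become stops word-finally — gives [d].

/ruraz/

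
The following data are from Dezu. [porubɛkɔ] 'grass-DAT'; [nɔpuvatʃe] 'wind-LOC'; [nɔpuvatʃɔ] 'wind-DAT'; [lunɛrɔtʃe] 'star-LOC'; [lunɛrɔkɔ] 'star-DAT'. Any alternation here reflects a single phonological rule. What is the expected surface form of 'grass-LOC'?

[porubɛtʃe]

'star' shows [tʃ] ~ [k] at the end of the stem ([lunɛrɔtʃe] vs [lunɛrɔkɔ]).
If /tʃ/ were underlying and a rule turned it into [k] before the DAT suffix, 'wind' would also alternate; but it has [tʃ] in both [nɔpuvatʃe] and [nɔpuvatʃɔ].
Therefore /k/ is basic and [tʃ] is derived by palatalization before a front vowel (/k/ becomes palato-alveolar [tʃ] before a front vowel).
The one attested form of 'grass', [porubɛkɔ], shows underlying /porubɛk/. Applying the same rule before a front vowel gives [porubɛtʃe].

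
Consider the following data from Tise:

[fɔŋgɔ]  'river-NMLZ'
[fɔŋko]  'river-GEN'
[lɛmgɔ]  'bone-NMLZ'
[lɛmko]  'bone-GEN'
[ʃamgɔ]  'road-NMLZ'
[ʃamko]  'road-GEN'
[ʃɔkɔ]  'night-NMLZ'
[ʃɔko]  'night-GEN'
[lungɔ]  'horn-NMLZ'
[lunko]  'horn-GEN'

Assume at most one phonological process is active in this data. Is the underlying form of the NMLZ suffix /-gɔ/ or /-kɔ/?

The NMLZ morpheme has two allomorphs, [-gɔ] and [-kɔ].
The GEN suffix, which begins with [k], is invariant after every stem; so [k] is not altered by any rule here.
The NMLZ suffix is therefore /-gɔ/ underlyingly, with post-vocalic devoicing: voiced stops become voiceless after a vowel.

/-gɔ/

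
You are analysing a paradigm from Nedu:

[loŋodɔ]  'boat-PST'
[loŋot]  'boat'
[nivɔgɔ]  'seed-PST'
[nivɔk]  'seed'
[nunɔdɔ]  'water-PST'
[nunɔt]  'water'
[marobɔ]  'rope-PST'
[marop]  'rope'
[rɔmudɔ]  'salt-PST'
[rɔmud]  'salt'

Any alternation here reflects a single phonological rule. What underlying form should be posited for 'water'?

/nunɔt/

'water' shows [d] ~ [t] at the end of the stem ([nunɔdɔ] vs [nunɔt]).
If /d/ were underlying and a rule turned it into [t] in isolation, 'salt' would also alternate; but it has [d] in both [rɔmudɔ] and [rɔmud].
The underlying segment must be /t/; voiceless stops become voiced between vowels, yielding [d] there.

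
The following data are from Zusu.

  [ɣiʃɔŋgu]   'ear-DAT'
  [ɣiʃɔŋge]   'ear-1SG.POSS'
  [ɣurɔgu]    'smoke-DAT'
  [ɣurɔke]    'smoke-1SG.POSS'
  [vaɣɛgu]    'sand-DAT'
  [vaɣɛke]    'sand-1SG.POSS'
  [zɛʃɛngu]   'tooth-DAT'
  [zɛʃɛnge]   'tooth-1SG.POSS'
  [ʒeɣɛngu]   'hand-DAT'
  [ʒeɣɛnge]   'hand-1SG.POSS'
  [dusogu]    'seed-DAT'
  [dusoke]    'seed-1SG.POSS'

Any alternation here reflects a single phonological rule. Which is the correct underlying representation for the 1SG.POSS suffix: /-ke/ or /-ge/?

/-ke/

The 1SG.POSS suffix surfaces as [-ge] and [-ke], depending on the final segment of the stem.
By contrast the DAT suffix keeps its initial [g] throughout — that segment must be underlying.
So the underlying form is /-ke/, and voiceless stops become voiced after a nasal.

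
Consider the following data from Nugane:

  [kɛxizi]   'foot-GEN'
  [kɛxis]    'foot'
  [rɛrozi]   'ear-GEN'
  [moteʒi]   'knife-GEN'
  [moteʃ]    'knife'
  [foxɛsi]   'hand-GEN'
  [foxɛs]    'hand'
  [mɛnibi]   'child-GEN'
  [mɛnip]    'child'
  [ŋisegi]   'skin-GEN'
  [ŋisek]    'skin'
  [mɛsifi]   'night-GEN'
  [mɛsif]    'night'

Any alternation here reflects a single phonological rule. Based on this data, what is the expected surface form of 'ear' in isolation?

[rɛros]

The root 'foot' surfaces as [kɛxizi] and [kɛxis], with a stem-final [z] ~ [s] alternation.
Compare 'hand', with invariant [s] in [foxɛsi] and [foxɛs]: an analysis with underlying /s/ and a rule producing [z] before the GEN suffix would wrongly predict alternation here too.
The alternation reflects word-final obstruent devoicing: voiced obstruents become voiceless word-finally. /z/ is underlying.
From [rɛrozi] the stem 'ear' is /rɛroz/; word-finally this yields [rɛros].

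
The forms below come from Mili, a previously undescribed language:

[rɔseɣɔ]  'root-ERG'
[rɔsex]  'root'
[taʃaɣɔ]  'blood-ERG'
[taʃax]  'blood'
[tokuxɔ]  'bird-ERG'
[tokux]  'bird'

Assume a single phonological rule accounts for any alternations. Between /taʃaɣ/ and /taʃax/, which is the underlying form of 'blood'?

/taʃaɣ/

The root 'blood' surfaces as [taʃaɣɔ] and [taʃax], with a stem-final [ɣ] ~ [x] alternation.
Compare 'bird', with invariant [x] in [tokuxɔ] and [tokux]: an analysis with underlying /x/ and a rule producing [ɣ] before the ERG suffix would wrongly predict alternation here too.
The alternation reflects word-final obstruent devoicing: voiced obstruents become voiceless word-finally. /ɣ/ is underlying.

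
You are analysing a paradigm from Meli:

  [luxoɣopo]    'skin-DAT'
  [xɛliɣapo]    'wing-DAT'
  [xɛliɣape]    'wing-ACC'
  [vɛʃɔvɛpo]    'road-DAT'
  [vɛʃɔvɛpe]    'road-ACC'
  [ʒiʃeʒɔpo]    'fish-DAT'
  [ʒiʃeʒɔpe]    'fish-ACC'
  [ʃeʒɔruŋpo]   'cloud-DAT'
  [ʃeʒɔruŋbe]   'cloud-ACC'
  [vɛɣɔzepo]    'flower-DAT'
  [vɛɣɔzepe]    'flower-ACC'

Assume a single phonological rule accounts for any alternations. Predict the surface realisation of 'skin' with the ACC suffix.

[luxoɣope]

The ACC suffix surfaces as [-be] and [-pe], depending on the final segment of the stem.
The DAT suffix, which begins with [p], is invariant after every stem; so [p] is not altered by any rule here.
So the underlying form is /-be/, and voiced stops become voiceless after a vowel.
After 'skin', which ends in a vowel, the suffix surfaces as [-pe], giving [luxoɣope].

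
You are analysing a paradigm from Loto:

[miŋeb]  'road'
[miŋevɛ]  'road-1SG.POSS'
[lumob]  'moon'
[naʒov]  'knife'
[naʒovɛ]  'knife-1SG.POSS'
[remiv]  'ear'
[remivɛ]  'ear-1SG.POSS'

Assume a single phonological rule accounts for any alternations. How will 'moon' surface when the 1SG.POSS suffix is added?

[lumovɛ]

In [miŋeb] and [miŋevɛ] the final segment of 'road' alternates: [b] ~ [v].
If /v/ were underlying and a rule turned it into [b] in isolation, 'ear' would also alternate; but it has [v] in both [remiv] and [remivɛ].
The alternation reflects intervocalic spirantization: voiced stops become fricatives between vowels. /b/ is underlying.
The one attested form of 'moon', [lumob], shows underlying /lumob/. Applying the same rule between vowels gives [lumovɛ].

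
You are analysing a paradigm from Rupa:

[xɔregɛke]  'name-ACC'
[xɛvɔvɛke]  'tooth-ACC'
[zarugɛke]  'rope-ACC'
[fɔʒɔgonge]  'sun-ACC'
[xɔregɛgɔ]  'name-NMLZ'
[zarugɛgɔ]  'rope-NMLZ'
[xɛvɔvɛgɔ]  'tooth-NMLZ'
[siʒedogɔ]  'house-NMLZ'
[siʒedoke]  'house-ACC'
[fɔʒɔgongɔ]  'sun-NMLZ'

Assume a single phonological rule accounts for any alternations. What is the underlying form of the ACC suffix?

/-ke/

The ACC suffix surfaces as [-ge] and [-ke], depending on the final segment of the stem.
By contrast the NMLZ suffix keeps its initial [g] throughout — that segment must be underlying.
So the underlying form is /-ke/, and voiceless stops become voiced after a nasal.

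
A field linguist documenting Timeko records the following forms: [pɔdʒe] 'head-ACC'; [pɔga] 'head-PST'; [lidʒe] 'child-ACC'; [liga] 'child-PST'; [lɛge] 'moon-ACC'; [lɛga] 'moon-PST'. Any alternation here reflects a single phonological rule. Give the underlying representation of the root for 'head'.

In [pɔdʒe] and [pɔga] the final segment of 'head' alternates: [dʒ] ~ [g].
The stem 'moon' ([lɛge], [lɛga]) shows [g] unchanged in both environments, so [g] cannot be basic with [dʒ] derived before the ACC suffix.
The underlying segment must be /dʒ/; palato-alveolar /dʒ/ becomes [g] when no front vowel follows, yielding [g] there.
The underlying form of 'head' is therefore /pɔdʒ/.

/pɔdʒ/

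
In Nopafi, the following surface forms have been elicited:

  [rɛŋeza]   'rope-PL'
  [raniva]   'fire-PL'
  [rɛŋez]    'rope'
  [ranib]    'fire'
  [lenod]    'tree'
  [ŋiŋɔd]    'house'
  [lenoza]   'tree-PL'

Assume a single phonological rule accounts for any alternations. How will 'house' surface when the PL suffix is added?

[ŋiŋɔza]

The stem for 'tree' ends in [z] in [lenoza] but [d] in [lenod].
If /z/ were underlying and a rule turned it into [d] in isolation, 'rope' would also alternate; but it has [z] in both [rɛŋeza] and [rɛŋez].
The underlying segment must be /d/; voiced stops become fricatives between vowels, yielding [z] there.
The one attested form of 'house', [ŋiŋɔd], shows underlying /ŋiŋɔd/. Applying the same rule between vowels gives [ŋiŋɔza].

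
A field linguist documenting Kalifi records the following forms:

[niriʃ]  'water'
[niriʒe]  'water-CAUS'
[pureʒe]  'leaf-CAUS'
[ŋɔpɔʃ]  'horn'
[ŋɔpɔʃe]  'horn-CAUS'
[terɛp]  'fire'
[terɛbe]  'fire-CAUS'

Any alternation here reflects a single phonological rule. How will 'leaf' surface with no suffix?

The root 'water' surfaces as [niriʃ] and [niriʒe], with a stem-final [ʃ] ~ [ʒ] alternation.
The stem 'horn' ([ŋɔpɔʃ], [ŋɔpɔʃe]) shows [ʃ] unchanged in both environments, so [ʃ] cannot be basic with [ʒ] derived before the CAUS suffix.
So /ʒ/ is underlying, and a rule of word-final obstruent devoicing — voiced obstruents become voiceless word-finally — gives [ʃ].
The one attested form of 'leaf', [pureʒe], shows underlying /pureʒ/. Applying the same rule word-finally gives [pureʃ].

[pureʃ]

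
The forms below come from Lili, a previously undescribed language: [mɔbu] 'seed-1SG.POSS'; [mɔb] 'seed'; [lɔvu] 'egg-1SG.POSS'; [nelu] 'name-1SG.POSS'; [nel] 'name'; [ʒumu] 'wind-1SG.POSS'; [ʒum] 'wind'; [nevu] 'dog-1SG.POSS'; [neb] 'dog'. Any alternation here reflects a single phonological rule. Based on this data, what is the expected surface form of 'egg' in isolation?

[lɔb]

The root 'dog' surfaces as [nevu] and [neb], with a stem-final [v] ~ [b] alternation.
But 'seed' keeps [b] in both environments ([mɔbu], [mɔb]), so there is no rule changing /b/ to [v] before the 1SG.POSS suffix.
The alternation reflects word-final hardening: voiced fricatives become stops word-finally. /v/ is underlying.
From [lɔvu] the stem 'egg' is /lɔv/; word-finally this yields [lɔb].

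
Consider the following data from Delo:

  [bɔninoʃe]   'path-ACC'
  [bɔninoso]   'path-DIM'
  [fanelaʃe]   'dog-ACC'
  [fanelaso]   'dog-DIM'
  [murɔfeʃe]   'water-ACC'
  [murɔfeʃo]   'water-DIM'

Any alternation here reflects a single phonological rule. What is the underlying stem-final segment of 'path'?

/s/

In [bɔninoʃe] and [bɔninoso] the final segment of 'path' alternates: [ʃ] ~ [s].
The stem 'water' ([murɔfeʃe], [murɔfeʃo]) shows [ʃ] unchanged in both environments, so [ʃ] cannot be basic with [s] derived before the DIM suffix.
Therefore /s/ is basic and [ʃ] is derived by palatalization before a front vowel (/s/ becomes palato-alveolar [ʃ] before a front vowel).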